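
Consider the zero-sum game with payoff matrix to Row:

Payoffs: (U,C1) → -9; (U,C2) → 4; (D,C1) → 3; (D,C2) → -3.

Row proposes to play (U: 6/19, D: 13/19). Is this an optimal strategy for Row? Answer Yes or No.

Yes

Against C1 this mix gives (6/19)·(-9) + (13/19)·3 = -15/19.
Against C2 this mix gives (6/19)·4 + (13/19)·(-3) = -15/19.
All of Column's active replies (C1, C2) yield -15/19, and no column does worse for Row. The mix makes Column indifferent and guarantees -15/19, so it is optimal.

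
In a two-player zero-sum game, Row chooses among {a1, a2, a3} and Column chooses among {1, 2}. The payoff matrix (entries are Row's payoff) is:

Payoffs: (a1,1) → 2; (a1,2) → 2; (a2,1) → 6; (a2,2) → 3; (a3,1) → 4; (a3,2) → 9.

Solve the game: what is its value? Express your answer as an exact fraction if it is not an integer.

Row minima: a1 → 2, a2 → 3, a3 → 4; maximin = 4.
Column maxima: 1 → 6, 2 → 9; minimax = 6.
4 ≠ 6, so there is no saddle point; optimal play is mixed.
a1 is strictly dominated by a2, so Row never plays it.
On the remaining 2×2 (a2, a3 vs 1, 2):
Let Row play a2 with probability p. Expected payoff against 1: 6p + 4(1−p) = 2p + 4; against 2: 3p + 9(1−p) = −6p + 9.
Setting these equal: 2p + 4 = −6p + 9 ⇒ 8p = 5 ⇒ p = 5/8, and the value is (2)·(5/8) + 4 = 21/4.
For Column: with q = P(1), equating a2's and a3's payoffs gives 3q + 3 = −5q + 9 ⇒ q = 3/4.

21/4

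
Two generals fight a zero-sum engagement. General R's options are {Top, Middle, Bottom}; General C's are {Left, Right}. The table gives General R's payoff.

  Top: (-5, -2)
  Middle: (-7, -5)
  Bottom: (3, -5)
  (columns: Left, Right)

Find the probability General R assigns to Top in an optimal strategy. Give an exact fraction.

8/11

Row minima: Top → -5, Middle → -7, Bottom → -5; maximin = -5.
Column maxima: Left → 3, Right → -2; minimax = -2.
-5 ≠ -2, so there is no saddle point; optimal play is mixed.
Middle is strictly dominated by Top, so General R never plays it.
On the remaining 2×2 (Top, Bottom vs Left, Right):
Let General R play Top with probability p. Expected payoff against Left: (-5)p + 3(1−p) = −8p + 3; against Right: (-2)p + (-5)(1−p) = 3p − 5.
Setting these equal: −8p + 3 = 3p − 5 ⇒ −11p = -8 ⇒ p = 8/11, and the value is (-8)·(8/11) + 3 = -31/11.
For General C: with q = P(Left), equating Top's and Bottom's payoffs gives −3q − 2 = 8q − 5 ⇒ q = 3/11.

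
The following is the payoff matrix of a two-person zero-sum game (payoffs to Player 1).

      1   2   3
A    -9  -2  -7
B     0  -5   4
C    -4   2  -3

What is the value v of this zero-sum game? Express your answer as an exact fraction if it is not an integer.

Row minima: A → -9, B → -5, C → -4; maximin = -4.
Column maxima: 1 → 0, 2 → 2, 3 → 4; minimax = 0.
-4 ≠ 0, so there is no saddle point; optimal play is mixed.
A is strictly dominated by C, so Player 1 never plays it.
3 is strictly dominated by 1 (it gives Player 1 strictly more in every row), so Player 2 never plays it.
On the remaining 2×2 (B, C vs 1, 2):
Let Player 1 play B with probability p. Expected payoff against 1: 0p + (-4)(1−p) = 4p − 4; against 2: (-5)p + 2(1−p) = −7p + 2.
Setting these equal: 4p − 4 = −7p + 2 ⇒ 11p = 6 ⇒ p = 6/11, and the value is (4)·(6/11) − 4 = -20/11.
For Player 2: with q = P(1), equating B's and C's payoffs gives 5q − 5 = −6q + 2 ⇒ q = 7/11.

-20/11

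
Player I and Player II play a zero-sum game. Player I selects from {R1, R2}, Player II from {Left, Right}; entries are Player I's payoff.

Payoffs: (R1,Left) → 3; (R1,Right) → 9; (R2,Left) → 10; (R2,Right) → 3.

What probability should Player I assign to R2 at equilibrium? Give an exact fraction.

6/13

Row minima: R1 → 3, R2 → 3; maximin = 3.
Column maxima: Left → 10, Right → 9; minimax = 9.
3 ≠ 9, so there is no saddle point; optimal play is mixed.
Let Player I play R1 with probability p. Expected payoff against Left: 3p + 10(1−p) = −7p + 10; against Right: 9p + 3(1−p) = 6p + 3.
Setting these equal: −7p + 10 = 6p + 3 ⇒ −13p = -7 ⇒ p = 7/13, and the value is (-7)·(7/13) + 10 = 81/13.
For Player II: with q = P(Left), equating R1's and R2's payoffs gives −6q + 9 = 7q + 3 ⇒ q = 6/13.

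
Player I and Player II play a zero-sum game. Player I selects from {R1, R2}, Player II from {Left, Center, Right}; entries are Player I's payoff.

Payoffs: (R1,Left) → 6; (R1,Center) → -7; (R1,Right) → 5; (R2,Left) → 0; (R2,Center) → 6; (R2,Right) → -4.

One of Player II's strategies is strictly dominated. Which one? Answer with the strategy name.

Right holds Player I's payoff strictly below Left in every row: 5 < 6, -4 < 0.
So Left is strictly dominated for Player II.

Left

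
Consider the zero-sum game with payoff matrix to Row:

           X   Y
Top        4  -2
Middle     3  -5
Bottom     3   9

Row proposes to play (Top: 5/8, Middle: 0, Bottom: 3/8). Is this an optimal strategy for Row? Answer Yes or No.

No

Against X this mix gives (5/8)·4 + (3/8)·3 = 29/8.
Against Y this mix gives (5/8)·(-2) + (3/8)·9 = 17/8.
Column will play Y, holding Row to 17/8. Shifting weight toward the row that does better against Y would raise this floor (the equalizing mix achieves 7/2 against both Y and X), so the proposed strategy is not optimal.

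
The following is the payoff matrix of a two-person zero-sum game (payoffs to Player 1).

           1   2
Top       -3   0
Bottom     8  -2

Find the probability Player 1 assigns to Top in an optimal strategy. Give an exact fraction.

10/13

Row minima: Top → -3, Bottom → -2; maximin = -2.
Column maxima: 1 → 8, 2 → 0; minimax = 0.
-2 ≠ 0, so there is no saddle point; optimal play is mixed.
Let Player 1 play Top with probability p. Expected payoff against 1: (-3)p + 8(1−p) = −11p + 8; against 2: 0p + (-2)(1−p) = 2p − 2.
Setting these equal: −11p + 8 = 2p − 2 ⇒ −13p = -10 ⇒ p = 10/13, and the value is (-11)·(10/13) + 8 = -6/13.
For Player 2: with q = P(1), equating Top's and Bottom's payoffs gives −3q = 10q − 2 ⇒ q = 2/13.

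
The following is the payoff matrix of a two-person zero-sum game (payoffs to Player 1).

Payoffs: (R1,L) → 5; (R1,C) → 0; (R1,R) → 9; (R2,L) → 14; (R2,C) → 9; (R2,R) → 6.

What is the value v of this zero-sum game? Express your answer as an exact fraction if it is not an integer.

Row minima: R1 → 0, R2 → 6; maximin = 6.
Column maxima: L → 14, C → 9, R → 9; minimax = 9.
6 ≠ 9, so there is no saddle point; optimal play is mixed.
L is strictly dominated by C (it gives Player 1 strictly more in every row), so Player 2 never plays it.
On the remaining 2×2 (R1, R2 vs C, R):
Let Player 1 play R1 with probability p. Expected payoff against C: 0p + 9(1−p) = −9p + 9; against R: 9p + 6(1−p) = 3p + 6.
Setting these equal: −9p + 9 = 3p + 6 ⇒ −12p = -3 ⇒ p = 1/4, and the value is (-9)·(1/4) + 9 = 27/4.
For Player 2: with q = P(C), equating R1's and R2's payoffs gives −9q + 9 = 3q + 6 ⇒ q = 1/4.

27/4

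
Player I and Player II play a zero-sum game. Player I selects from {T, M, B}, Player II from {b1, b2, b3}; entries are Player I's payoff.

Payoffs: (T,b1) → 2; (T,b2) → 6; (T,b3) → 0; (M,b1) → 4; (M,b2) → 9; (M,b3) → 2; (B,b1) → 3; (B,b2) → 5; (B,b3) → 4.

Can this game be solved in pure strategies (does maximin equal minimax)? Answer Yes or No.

Row minima: T → 0, M → 2, B → 3; maximin = 3.
Column maxima: b1 → 4, b2 → 9, b3 → 4; minimax = 4.
3 ≠ 4, so no pure-strategy equilibrium exists.

No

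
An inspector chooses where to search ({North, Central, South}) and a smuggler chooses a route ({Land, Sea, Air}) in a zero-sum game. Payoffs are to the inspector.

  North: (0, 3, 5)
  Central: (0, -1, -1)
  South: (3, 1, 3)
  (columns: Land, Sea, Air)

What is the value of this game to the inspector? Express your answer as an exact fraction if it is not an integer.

9/5

Row minima: North → 0, Central → -1, South → 1; maximin = 1.
Column maxima: Land → 3, Sea → 3, Air → 5; minimax = 3.
1 ≠ 3, so there is no saddle point; optimal play is mixed.
Central is strictly dominated by South, so the inspector never plays it.
With Central eliminated, Air is strictly dominated by Sea (it gives the inspector strictly more in every remaining row), so the smuggler never plays it.
On the remaining 2×2 (North, South vs Land, Sea):
Let the inspector play North with probability p. Expected payoff against Land: 0p + 3(1−p) = −3p + 3; against Sea: 3p + 1(1−p) = 2p + 1.
Setting these equal: −3p + 3 = 2p + 1 ⇒ −5p = -2 ⇒ p = 2/5, and the value is (-3)·(2/5) + 3 = 9/5.
For the smuggler: with q = P(Land), equating North's and South's payoffs gives −3q + 3 = 2q + 1 ⇒ q = 2/5.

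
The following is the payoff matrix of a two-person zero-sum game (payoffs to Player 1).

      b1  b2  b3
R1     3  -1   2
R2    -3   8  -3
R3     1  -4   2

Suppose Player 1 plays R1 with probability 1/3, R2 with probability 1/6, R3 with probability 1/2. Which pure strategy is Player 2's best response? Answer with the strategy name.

If Player 2 plays b1, Player 1's expected payoff is (1/3)·3 + (1/6)·(-3) + (1/2)·1 = 1.
If Player 2 plays b2, Player 1's expected payoff is (1/3)·(-1) + (1/6)·8 + (1/2)·(-4) = -1.
If Player 2 plays b3, Player 1's expected payoff is (1/3)·2 + (1/6)·(-3) + (1/2)·2 = 7/6.
Player 2 minimizes Player 1's payoff; the smallest is -1, so the best response is b2.

b2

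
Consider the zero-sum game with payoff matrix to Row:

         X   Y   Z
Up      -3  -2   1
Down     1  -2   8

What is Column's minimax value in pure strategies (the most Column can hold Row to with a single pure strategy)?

Column maxima: X → 1, Y → -2, Z → 8.
The smallest of these is -2.

-2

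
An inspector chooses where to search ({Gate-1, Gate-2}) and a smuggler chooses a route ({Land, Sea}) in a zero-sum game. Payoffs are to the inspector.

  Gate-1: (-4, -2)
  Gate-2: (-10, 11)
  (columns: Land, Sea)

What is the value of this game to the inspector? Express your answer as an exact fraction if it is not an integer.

Row minima: Gate-1 → -4, Gate-2 → -10; maximin = -4.
Column maxima: Land → -4, Sea → 11; minimax = -4.
Since maximin = minimax = -4, there is a saddle point and the value is -4.

-4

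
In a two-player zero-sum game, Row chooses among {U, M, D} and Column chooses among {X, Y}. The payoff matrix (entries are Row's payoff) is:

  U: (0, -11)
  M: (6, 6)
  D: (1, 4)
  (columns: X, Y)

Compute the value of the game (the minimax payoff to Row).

Row minima: U → -11, M → 6, D → 1; maximin = 6.
Column maxima: X → 6, Y → 6; minimax = 6.
Since maximin = minimax = 6, there is a saddle point and the value is 6.

6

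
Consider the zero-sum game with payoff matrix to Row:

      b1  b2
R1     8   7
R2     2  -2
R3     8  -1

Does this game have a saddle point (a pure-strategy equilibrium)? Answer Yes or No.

Row minima: R1 → 7, R2 → -2, R3 → -1; maximin = 7.
Column maxima: b1 → 8, b2 → 7; minimax = 7.
maximin = minimax = 7, so a saddle point exists.

Yes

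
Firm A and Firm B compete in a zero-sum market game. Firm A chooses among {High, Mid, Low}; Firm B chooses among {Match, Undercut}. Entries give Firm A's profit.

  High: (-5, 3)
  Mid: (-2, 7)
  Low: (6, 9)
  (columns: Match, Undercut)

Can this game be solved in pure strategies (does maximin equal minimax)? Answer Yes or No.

Yes

Row minima: High → -5, Mid → -2, Low → 6; maximin = 6.
Column maxima: Match → 6, Undercut → 9; minimax = 6.
maximin = minimax = 6, so a saddle point exists.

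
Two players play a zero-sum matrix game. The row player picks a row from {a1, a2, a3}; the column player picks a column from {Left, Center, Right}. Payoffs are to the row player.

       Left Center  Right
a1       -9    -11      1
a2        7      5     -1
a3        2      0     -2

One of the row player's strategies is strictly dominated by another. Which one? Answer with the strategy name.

a2 gives a strictly higher payoff than a3 against every column: 7 > 2, 5 > 0, -1 > -2.
So a3 is strictly dominated and the row player never plays it.

a3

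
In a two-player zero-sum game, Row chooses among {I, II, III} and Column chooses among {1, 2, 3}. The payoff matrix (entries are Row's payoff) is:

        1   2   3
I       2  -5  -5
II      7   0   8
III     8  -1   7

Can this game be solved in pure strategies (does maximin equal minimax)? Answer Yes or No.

Row minima: I → -5, II → 0, III → -1; maximin = 0.
Column maxima: 1 → 8, 2 → 0, 3 → 8; minimax = 0.
maximin = minimax = 0, so a saddle point exists.

Yes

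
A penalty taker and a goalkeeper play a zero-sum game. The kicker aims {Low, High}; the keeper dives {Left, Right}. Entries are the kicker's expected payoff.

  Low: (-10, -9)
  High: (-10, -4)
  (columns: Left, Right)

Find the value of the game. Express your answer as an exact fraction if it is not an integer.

Row minima: Low → -10, High → -10; maximin = -10.
Column maxima: Left → -10, Right → -4; minimax = -10.
Since maximin = minimax = -10, there is a saddle point and the value is -10.

-10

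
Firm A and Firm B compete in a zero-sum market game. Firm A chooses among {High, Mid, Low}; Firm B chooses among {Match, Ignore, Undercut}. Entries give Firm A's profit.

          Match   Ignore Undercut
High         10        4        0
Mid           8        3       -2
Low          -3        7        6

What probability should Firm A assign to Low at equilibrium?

10/19

Row minima: High → 0, Mid → -2, Low → -3; maximin = 0.
Column maxima: Match → 10, Ignore → 7, Undercut → 6; minimax = 6.
0 ≠ 6, so there is no saddle point; optimal play is mixed.
Mid is strictly dominated by High, so Firm A never plays it.
Ignore is strictly dominated by Undercut (it gives Firm A strictly more in every row), so Firm B never plays it.
On the remaining 2×2 (High, Low vs Match, Undercut):
Let Firm A play High with probability p. Expected payoff against Match: 10p + (-3)(1−p) = 13p − 3; against Undercut: 0p + 6(1−p) = −6p + 6.
Setting these equal: 13p − 3 = −6p + 6 ⇒ 19p = 9 ⇒ p = 9/19, and the value is (13)·(9/19) − 3 = 60/19.
For Firm B: with q = P(Match), equating High's and Low's payoffs gives 10q = −9q + 6 ⇒ q = 6/19.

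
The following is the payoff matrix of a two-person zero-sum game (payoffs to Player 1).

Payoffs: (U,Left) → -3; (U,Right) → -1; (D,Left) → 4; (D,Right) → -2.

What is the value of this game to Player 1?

Row minima: U → -3, D → -2; maximin = -2.
Column maxima: Left → 4, Right → -1; minimax = -1.
-2 ≠ -1, so there is no saddle point; optimal play is mixed.
Let Player 1 play U with probability p. Expected payoff against Left: (-3)p + 4(1−p) = −7p + 4; against Right: (-1)p + (-2)(1−p) = p − 2.
Setting these equal: −7p + 4 = p − 2 ⇒ −8p = -6 ⇒ p = 3/4, and the value is (-7)·(3/4) + 4 = -5/4.
For Player 2: with q = P(Left), equating U's and D's payoffs gives −2q − 1 = 6q − 2 ⇒ q = 1/8.

-5/4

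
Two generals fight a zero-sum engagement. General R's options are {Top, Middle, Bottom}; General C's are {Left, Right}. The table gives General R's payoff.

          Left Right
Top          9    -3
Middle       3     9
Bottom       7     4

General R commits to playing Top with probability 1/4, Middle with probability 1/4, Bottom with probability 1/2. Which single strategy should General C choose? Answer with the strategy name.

Right

If General C plays Left, General R's expected payoff is (1/4)·9 + (1/4)·3 + (1/2)·7 = 13/2.
If General C plays Right, General R's expected payoff is (1/4)·(-3) + (1/4)·9 + (1/2)·4 = 7/2.
General C minimizes General R's payoff; the smallest is 7/2, so the best response is Right.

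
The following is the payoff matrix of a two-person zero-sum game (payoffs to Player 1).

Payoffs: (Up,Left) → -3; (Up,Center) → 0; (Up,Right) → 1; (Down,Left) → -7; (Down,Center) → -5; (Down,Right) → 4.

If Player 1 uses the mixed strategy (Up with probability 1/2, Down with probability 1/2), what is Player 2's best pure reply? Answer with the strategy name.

If Player 2 plays Left, Player 1's expected payoff is (1/2)·(-3) + (1/2)·(-7) = -5.
If Player 2 plays Center, Player 1's expected payoff is (1/2)·0 + (1/2)·(-5) = -5/2.
If Player 2 plays Right, Player 1's expected payoff is (1/2)·1 + (1/2)·4 = 5/2.
Player 2 minimizes Player 1's payoff; the smallest is -5, so the best response is Left.

Left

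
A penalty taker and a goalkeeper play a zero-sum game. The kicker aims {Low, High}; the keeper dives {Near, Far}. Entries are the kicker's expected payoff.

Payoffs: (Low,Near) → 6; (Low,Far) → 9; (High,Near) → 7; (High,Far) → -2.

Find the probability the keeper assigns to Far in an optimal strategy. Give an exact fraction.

1/12

Row minima: Low → 6, High → -2; maximin = 6.
Column maxima: Near → 7, Far → 9; minimax = 7.
6 ≠ 7, so there is no saddle point; optimal play is mixed.
Let the kicker play Low with probability p. Expected payoff against Near: 6p + 7(1−p) = −p + 7; against Far: 9p + (-2)(1−p) = 11p − 2.
Setting these equal: −p + 7 = 11p − 2 ⇒ −12p = -9 ⇒ p = 3/4, and the value is (-1)·(3/4) + 7 = 25/4.
For the keeper: with q = P(Near), equating Low's and High's payoffs gives −3q + 9 = 9q − 2 ⇒ q = 11/12.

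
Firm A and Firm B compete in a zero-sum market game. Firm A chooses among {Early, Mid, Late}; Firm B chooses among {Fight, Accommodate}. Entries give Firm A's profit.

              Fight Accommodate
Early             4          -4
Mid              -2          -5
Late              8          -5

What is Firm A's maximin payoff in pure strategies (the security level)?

-4

Row minima: Early → -4, Mid → -5, Late → -5.
The best of these is -4.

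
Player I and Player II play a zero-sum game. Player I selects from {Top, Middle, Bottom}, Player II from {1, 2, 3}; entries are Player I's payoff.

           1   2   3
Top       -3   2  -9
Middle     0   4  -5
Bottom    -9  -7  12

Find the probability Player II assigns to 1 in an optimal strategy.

17/26

Row minima: Top → -9, Middle → -5, Bottom → -9; maximin = -5.
Column maxima: 1 → 0, 2 → 4, 3 → 12; minimax = 0.
-5 ≠ 0, so there is no saddle point; optimal play is mixed.
Top is strictly dominated by Middle, so Player I never plays it.
2 is strictly dominated by 1 (it gives Player I strictly more in every row), so Player II never plays it.
On the remaining 2×2 (Middle, Bottom vs 1, 3):
Let Player I play Middle with probability p. Expected payoff against 1: 0p + (-9)(1−p) = 9p − 9; against 3: (-5)p + 12(1−p) = −17p + 12.
Setting these equal: 9p − 9 = −17p + 12 ⇒ 26p = 21 ⇒ p = 21/26, and the value is (9)·(21/26) − 9 = -45/26.
For Player II: with q = P(1), equating Middle's and Bottom's payoffs gives 5q − 5 = −21q + 12 ⇒ q = 17/26.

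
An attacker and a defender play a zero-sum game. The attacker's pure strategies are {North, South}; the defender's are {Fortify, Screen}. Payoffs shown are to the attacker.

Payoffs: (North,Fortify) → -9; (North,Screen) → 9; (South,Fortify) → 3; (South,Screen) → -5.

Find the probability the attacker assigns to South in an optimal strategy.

Row minima: North → -9, South → -5; maximin = -5.
Column maxima: Fortify → 3, Screen → 9; minimax = 3.
-5 ≠ 3, so there is no saddle point; optimal play is mixed.
Let the attacker play North with probability p. Expected payoff against Fortify: (-9)p + 3(1−p) = −12p + 3; against Screen: 9p + (-5)(1−p) = 14p − 5.
Setting these equal: −12p + 3 = 14p − 5 ⇒ −26p = -8 ⇒ p = 4/13, and the value is (-12)·(4/13) + 3 = -9/13.
For the defender: with q = P(Fortify), equating North's and South's payoffs gives −18q + 9 = 8q − 5 ⇒ q = 7/13.

9/13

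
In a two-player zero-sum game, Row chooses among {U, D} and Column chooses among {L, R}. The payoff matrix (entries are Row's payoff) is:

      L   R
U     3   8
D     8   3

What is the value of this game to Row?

Row minima: U → 3, D → 3; maximin = 3.
Column maxima: L → 8, R → 8; minimax = 8.
3 ≠ 8, so there is no saddle point; optimal play is mixed.
Let Row play U with probability p. Expected payoff against L: 3p + 8(1−p) = −5p + 8; against R: 8p + 3(1−p) = 5p + 3.
Setting these equal: −5p + 8 = 5p + 3 ⇒ −10p = -5 ⇒ p = 1/2, and the value is (-5)·(1/2) + 8 = 11/2.
For Column: with q = P(L), equating U's and D's payoffs gives −5q + 8 = 5q + 3 ⇒ q = 1/2.

11/2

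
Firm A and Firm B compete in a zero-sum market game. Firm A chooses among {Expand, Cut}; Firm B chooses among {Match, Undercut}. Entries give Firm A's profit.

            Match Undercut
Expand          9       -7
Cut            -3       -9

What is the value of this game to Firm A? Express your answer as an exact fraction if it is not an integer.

-7

Row minima: Expand → -7, Cut → -9; maximin = -7.
Column maxima: Match → 9, Undercut → -7; minimax = -7.
Since maximin = minimax = -7, there is a saddle point and the value is -7.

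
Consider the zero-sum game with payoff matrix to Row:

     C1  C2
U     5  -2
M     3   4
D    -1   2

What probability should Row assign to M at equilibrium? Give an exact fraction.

Row minima: U → -2, M → 3, D → -1; maximin = 3.
Column maxima: C1 → 5, C2 → 4; minimax = 4.
3 ≠ 4, so there is no saddle point; optimal play is mixed.
D is strictly dominated by M, so Row never plays it.
On the remaining 2×2 (U, M vs C1, C2):
Let Row play U with probability p. Expected payoff against C1: 5p + 3(1−p) = 2p + 3; against C2: (-2)p + 4(1−p) = −6p + 4.
Setting these equal: 2p + 3 = −6p + 4 ⇒ 8p = 1 ⇒ p = 1/8, and the value is (2)·(1/8) + 3 = 13/4.
For Column: with q = P(C1), equating U's and M's payoffs gives 7q − 2 = −q + 4 ⇒ q = 3/4.

7/8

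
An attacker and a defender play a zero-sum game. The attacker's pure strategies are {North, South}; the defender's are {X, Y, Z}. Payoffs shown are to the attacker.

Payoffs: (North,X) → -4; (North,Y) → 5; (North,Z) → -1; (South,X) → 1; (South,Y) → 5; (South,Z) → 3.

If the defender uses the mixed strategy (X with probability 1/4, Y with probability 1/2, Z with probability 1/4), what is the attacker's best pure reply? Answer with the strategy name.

Expected payoff of North: (1/4)·(-4) + (1/2)·5 + (1/4)·(-1) = 5/4.
Expected payoff of South: (1/4)·1 + (1/2)·5 + (1/4)·3 = 7/2.
The largest is 7/2, so the attacker's best response is South.

South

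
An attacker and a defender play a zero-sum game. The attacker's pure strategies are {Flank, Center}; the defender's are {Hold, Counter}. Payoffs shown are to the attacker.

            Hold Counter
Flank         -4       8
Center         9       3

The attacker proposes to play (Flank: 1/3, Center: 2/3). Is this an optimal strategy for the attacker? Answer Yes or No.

Against Hold this mix gives (1/3)·(-4) + (2/3)·9 = 14/3.
Against Counter this mix gives (1/3)·8 + (2/3)·3 = 14/3.
All of the defender's active replies (Hold, Counter) yield 14/3, and no column does worse for the attacker. The mix makes the defender indifferent and guarantees 14/3, so it is optimal.

Yes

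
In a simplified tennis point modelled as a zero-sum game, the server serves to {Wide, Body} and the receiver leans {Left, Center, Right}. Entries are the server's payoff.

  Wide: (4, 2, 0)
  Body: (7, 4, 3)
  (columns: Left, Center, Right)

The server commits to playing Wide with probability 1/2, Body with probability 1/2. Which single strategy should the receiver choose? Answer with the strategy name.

Right

If the receiver plays Left, the server's expected payoff is (1/2)·4 + (1/2)·7 = 11/2.
If the receiver plays Center, the server's expected payoff is (1/2)·2 + (1/2)·4 = 3.
If the receiver plays Right, the server's expected payoff is (1/2)·0 + (1/2)·3 = 3/2.
The receiver minimizes the server's payoff; the smallest is 3/2, so the best response is Right.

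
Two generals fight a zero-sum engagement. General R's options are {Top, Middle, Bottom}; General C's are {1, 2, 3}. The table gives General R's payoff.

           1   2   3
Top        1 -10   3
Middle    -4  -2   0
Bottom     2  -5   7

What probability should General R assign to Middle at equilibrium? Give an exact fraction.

Row minima: Top → -10, Middle → -4, Bottom → -5; maximin = -4.
Column maxima: 1 → 2, 2 → -2, 3 → 7; minimax = -2.
-4 ≠ -2, so there is no saddle point; optimal play is mixed.
Top is strictly dominated by Bottom, so General R never plays it.
3 is strictly dominated by 1 (it gives General R strictly more in every row), so General C never plays it.
On the remaining 2×2 (Middle, Bottom vs 1, 2):
Let General R play Middle with probability p. Expected payoff against 1: (-4)p + 2(1−p) = −6p + 2; against 2: (-2)p + (-5)(1−p) = 3p − 5.
Setting these equal: −6p + 2 = 3p − 5 ⇒ −9p = -7 ⇒ p = 7/9, and the value is (-6)·(7/9) + 2 = -8/3.
For General C: with q = P(1), equating Middle's and Bottom's payoffs gives −2q − 2 = 7q − 5 ⇒ q = 1/3.

7/9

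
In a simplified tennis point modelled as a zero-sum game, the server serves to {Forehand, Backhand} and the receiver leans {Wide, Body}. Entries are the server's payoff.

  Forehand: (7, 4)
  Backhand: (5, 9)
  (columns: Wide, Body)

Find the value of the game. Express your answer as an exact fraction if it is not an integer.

43/7

Row minima: Forehand → 4, Backhand → 5; maximin = 5.
Column maxima: Wide → 7, Body → 9; minimax = 7.
5 ≠ 7, so there is no saddle point; optimal play is mixed.
Let the server play Forehand with probability p. Expected payoff against Wide: 7p + 5(1−p) = 2p + 5; against Body: 4p + 9(1−p) = −5p + 9.
Setting these equal: 2p + 5 = −5p + 9 ⇒ 7p = 4 ⇒ p = 4/7, and the value is (2)·(4/7) + 5 = 43/7.
For the receiver: with q = P(Wide), equating Forehand's and Backhand's payoffs gives 3q + 4 = −4q + 9 ⇒ q = 5/7.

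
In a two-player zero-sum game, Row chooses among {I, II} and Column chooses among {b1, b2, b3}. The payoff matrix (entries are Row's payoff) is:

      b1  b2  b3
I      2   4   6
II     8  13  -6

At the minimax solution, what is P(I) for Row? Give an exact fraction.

7/9

Row minima: I → 2, II → -6; maximin = 2.
Column maxima: b1 → 8, b2 → 13, b3 → 6; minimax = 6.
2 ≠ 6, so there is no saddle point; optimal play is mixed.
b2 is strictly dominated by b1 (it gives Row strictly more in every row), so Column never plays it.
On the remaining 2×2 (I, II vs b1, b3):
Let Row play I with probability p. Expected payoff against b1: 2p + 8(1−p) = −6p + 8; against b3: 6p + (-6)(1−p) = 12p − 6.
Setting these equal: −6p + 8 = 12p − 6 ⇒ −18p = -14 ⇒ p = 7/9, and the value is (-6)·(7/9) + 8 = 10/3.
For Column: with q = P(b1), equating I's and II's payoffs gives −4q + 6 = 14q − 6 ⇒ q = 2/3.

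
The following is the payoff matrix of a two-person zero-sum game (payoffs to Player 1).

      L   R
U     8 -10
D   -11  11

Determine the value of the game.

-11/20

Row minima: U → -10, D → -11; maximin = -10.
Column maxima: L → 8, R → 11; minimax = 8.
-10 ≠ 8, so there is no saddle point; optimal play is mixed.
Let Player 1 play U with probability p. Expected payoff against L: 8p + (-11)(1−p) = 19p − 11; against R: (-10)p + 11(1−p) = −21p + 11.
Setting these equal: 19p − 11 = −21p + 11 ⇒ 40p = 22 ⇒ p = 11/20, and the value is (19)·(11/20) − 11 = -11/20.
For Player 2: with q = P(L), equating U's and D's payoffs gives 18q − 10 = −22q + 11 ⇒ q = 21/40.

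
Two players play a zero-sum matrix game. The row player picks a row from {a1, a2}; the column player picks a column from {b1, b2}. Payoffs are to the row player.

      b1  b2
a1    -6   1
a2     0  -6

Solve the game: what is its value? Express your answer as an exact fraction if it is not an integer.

-36/13

Row minima: a1 → -6, a2 → -6; maximin = -6.
Column maxima: b1 → 0, b2 → 1; minimax = 0.
-6 ≠ 0, so there is no saddle point; optimal play is mixed.
Let the row player play a1 with probability p. Expected payoff against b1: (-6)p + 0(1−p) = −6p; against b2: 1p + (-6)(1−p) = 7p − 6.
Setting these equal: −6p = 7p − 6 ⇒ −13p = -6 ⇒ p = 6/13, and the value is (-6)·(6/13) = -36/13.
For the column player: with q = P(b1), equating a1's and a2's payoffs gives −7q + 1 = 6q − 6 ⇒ q = 7/13.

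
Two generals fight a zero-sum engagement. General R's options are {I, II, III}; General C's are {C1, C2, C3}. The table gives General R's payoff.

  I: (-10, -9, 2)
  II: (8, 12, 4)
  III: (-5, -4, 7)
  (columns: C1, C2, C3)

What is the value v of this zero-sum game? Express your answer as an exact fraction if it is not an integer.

19/4

Row minima: I → -10, II → 4, III → -5; maximin = 4.
Column maxima: C1 → 8, C2 → 12, C3 → 7; minimax = 7.
4 ≠ 7, so there is no saddle point; optimal play is mixed.
I is strictly dominated by II, so General R never plays it.
C2 is strictly dominated by C1 (it gives General R strictly more in every row), so General C never plays it.
On the remaining 2×2 (II, III vs C1, C3):
Let General R play II with probability p. Expected payoff against C1: 8p + (-5)(1−p) = 13p − 5; against C3: 4p + 7(1−p) = −3p + 7.
Setting these equal: 13p − 5 = −3p + 7 ⇒ 16p = 12 ⇒ p = 3/4, and the value is (13)·(3/4) − 5 = 19/4.
For General C: with q = P(C1), equating II's and III's payoffs gives 4q + 4 = −12q + 7 ⇒ q = 3/16.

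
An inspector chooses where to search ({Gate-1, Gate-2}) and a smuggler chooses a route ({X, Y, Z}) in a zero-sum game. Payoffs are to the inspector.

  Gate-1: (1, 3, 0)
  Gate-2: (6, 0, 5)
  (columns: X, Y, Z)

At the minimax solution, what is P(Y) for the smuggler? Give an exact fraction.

Row minima: Gate-1 → 0, Gate-2 → 0; maximin = 0.
Column maxima: X → 6, Y → 3, Z → 5; minimax = 3.
0 ≠ 3, so there is no saddle point; optimal play is mixed.
X is strictly dominated by Z (it gives the inspector strictly more in every row), so the smuggler never plays it.
On the remaining 2×2 (Gate-1, Gate-2 vs Y, Z):
Let the inspector play Gate-1 with probability p. Expected payoff against Y: 3p + 0(1−p) = 3p; against Z: 0p + 5(1−p) = −5p + 5.
Setting these equal: 3p = −5p + 5 ⇒ 8p = 5 ⇒ p = 5/8, and the value is (3)·(5/8) = 15/8.
For the smuggler: with q = P(Y), equating Gate-1's and Gate-2's payoffs gives 3q = −5q + 5 ⇒ q = 5/8.

5/8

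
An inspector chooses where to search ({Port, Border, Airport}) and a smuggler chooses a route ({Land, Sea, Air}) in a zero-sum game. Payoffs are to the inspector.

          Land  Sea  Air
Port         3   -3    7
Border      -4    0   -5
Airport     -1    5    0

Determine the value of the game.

Row minima: Port → -3, Border → -5, Airport → -1; maximin = -1.
Column maxima: Land → 3, Sea → 5, Air → 7; minimax = 3.
-1 ≠ 3, so there is no saddle point; optimal play is mixed.
Border is strictly dominated by Airport, so the inspector never plays it.
With Border eliminated, Air is strictly dominated by Land (it gives the inspector strictly more in every remaining row), so the smuggler never plays it.
On the remaining 2×2 (Port, Airport vs Land, Sea):
Let the inspector play Port with probability p. Expected payoff against Land: 3p + (-1)(1−p) = 4p − 1; against Sea: (-3)p + 5(1−p) = −8p + 5.
Setting these equal: 4p − 1 = −8p + 5 ⇒ 12p = 6 ⇒ p = 1/2, and the value is (4)·(1/2) − 1 = 1.
For the smuggler: with q = P(Land), equating Port's and Airport's payoffs gives 6q − 3 = −6q + 5 ⇒ q = 2/3.

1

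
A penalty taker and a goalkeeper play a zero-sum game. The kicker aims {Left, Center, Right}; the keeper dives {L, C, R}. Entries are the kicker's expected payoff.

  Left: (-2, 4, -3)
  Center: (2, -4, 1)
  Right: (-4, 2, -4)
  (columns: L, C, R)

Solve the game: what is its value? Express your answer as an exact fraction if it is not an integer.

Row minima: Left → -3, Center → -4, Right → -4; maximin = -3.
Column maxima: L → 2, C → 4, R → 1; minimax = 1.
-3 ≠ 1, so there is no saddle point; optimal play is mixed.
Right is strictly dominated by Left, so the kicker never plays it.
With Right eliminated, L is strictly dominated by R (it gives the kicker strictly more in every remaining row), so the keeper never plays it.
On the remaining 2×2 (Left, Center vs C, R):
Let the kicker play Left with probability p. Expected payoff against C: 4p + (-4)(1−p) = 8p − 4; against R: (-3)p + 1(1−p) = −4p + 1.
Setting these equal: 8p − 4 = −4p + 1 ⇒ 12p = 5 ⇒ p = 5/12, and the value is (8)·(5/12) − 4 = -2/3.
For the keeper: with q = P(C), equating Left's and Center's payoffs gives 7q − 3 = −5q + 1 ⇒ q = 1/3.

-2/3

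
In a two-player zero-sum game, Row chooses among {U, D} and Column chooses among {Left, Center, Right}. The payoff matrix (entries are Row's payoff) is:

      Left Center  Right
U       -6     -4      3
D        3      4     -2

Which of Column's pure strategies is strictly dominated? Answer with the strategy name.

Center

Left holds Row's payoff strictly below Center in every row: -6 < -4, 3 < 4.
So Center is strictly dominated for Column.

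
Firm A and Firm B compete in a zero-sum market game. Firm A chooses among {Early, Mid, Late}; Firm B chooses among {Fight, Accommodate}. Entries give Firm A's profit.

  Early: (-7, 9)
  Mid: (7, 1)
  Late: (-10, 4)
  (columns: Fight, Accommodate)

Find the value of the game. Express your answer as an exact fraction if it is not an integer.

Row minima: Early → -7, Mid → 1, Late → -10; maximin = 1.
Column maxima: Fight → 7, Accommodate → 9; minimax = 7.
1 ≠ 7, so there is no saddle point; optimal play is mixed.
Late is strictly dominated by Early, so Firm A never plays it.
On the remaining 2×2 (Early, Mid vs Fight, Accommodate):
Let Firm A play Early with probability p. Expected payoff against Fight: (-7)p + 7(1−p) = −14p + 7; against Accommodate: 9p + 1(1−p) = 8p + 1.
Setting these equal: −14p + 7 = 8p + 1 ⇒ −22p = -6 ⇒ p = 3/11, and the value is (-14)·(3/11) + 7 = 35/11.
For Firm B: with q = P(Fight), equating Early's and Mid's payoffs gives −16q + 9 = 6q + 1 ⇒ q = 4/11.

35/11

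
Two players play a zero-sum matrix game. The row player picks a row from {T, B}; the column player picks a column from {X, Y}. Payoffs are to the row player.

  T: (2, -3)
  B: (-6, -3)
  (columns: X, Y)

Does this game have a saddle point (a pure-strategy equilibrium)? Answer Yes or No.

Yes

Row minima: T → -3, B → -6; maximin = -3.
Column maxima: X → 2, Y → -3; minimax = -3.
maximin = minimax = -3, so a saddle point exists.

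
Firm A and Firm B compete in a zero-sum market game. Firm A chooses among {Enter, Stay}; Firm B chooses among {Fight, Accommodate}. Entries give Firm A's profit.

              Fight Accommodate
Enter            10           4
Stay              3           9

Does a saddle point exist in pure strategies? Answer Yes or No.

No

Row minima: Enter → 4, Stay → 3; maximin = 4.
Column maxima: Fight → 10, Accommodate → 9; minimax = 9.
4 ≠ 9, so no pure-strategy equilibrium exists.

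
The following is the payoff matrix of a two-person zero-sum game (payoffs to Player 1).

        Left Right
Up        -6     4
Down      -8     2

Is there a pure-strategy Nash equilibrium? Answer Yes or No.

Row minima: Up → -6, Down → -8; maximin = -6.
Column maxima: Left → -6, Right → 4; minimax = -6.
maximin = minimax = -6, so a saddle point exists.

Yes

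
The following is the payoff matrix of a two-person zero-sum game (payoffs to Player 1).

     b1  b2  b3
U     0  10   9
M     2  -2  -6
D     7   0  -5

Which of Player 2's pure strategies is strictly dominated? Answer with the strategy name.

b3 holds Player 1's payoff strictly below b2 in every row: 9 < 10, -6 < -2, -5 < 0.
So b2 is strictly dominated for Player 2.

b2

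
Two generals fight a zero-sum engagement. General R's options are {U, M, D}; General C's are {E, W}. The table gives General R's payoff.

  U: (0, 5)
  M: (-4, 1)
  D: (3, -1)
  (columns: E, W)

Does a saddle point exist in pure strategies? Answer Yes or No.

Row minima: U → 0, M → -4, D → -1; maximin = 0.
Column maxima: E → 3, W → 5; minimax = 3.
0 ≠ 3, so no pure-strategy equilibrium exists.

No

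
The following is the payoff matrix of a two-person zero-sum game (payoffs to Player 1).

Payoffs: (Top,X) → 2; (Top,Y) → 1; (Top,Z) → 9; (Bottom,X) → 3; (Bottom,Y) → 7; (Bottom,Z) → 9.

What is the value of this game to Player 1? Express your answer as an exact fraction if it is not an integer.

3

Row minima: Top → 1, Bottom → 3; maximin = 3.
Column maxima: X → 3, Y → 7, Z → 9; minimax = 3.
Since maximin = minimax = 3, there is a saddle point and the value is 3.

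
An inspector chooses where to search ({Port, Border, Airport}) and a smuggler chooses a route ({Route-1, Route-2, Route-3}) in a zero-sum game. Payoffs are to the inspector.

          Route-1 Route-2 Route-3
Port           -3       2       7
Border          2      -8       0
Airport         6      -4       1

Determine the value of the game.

0

Row minima: Port → -3, Border → -8, Airport → -4; maximin = -3.
Column maxima: Route-1 → 6, Route-2 → 2, Route-3 → 7; minimax = 2.
-3 ≠ 2, so there is no saddle point; optimal play is mixed.
Border is strictly dominated by Airport, so the inspector never plays it.
Route-3 is strictly dominated by Route-2 (it gives the inspector strictly more in every row), so the smuggler never plays it.
On the remaining 2×2 (Port, Airport vs Route-1, Route-2):
Let the inspector play Port with probability p. Expected payoff against Route-1: (-3)p + 6(1−p) = −9p + 6; against Route-2: 2p + (-4)(1−p) = 6p − 4.
Setting these equal: −9p + 6 = 6p − 4 ⇒ −15p = -10 ⇒ p = 2/3, and the value is (-9)·(2/3) + 6 = 0.
For the smuggler: with q = P(Route-1), equating Port's and Airport's payoffs gives −5q + 2 = 10q − 4 ⇒ q = 2/5.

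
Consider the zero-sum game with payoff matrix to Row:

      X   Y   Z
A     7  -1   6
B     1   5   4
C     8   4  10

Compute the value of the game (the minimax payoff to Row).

Row minima: A → -1, B → 1, C → 4; maximin = 4.
Column maxima: X → 8, Y → 5, Z → 10; minimax = 5.
4 ≠ 5, so there is no saddle point; optimal play is mixed.
A is strictly dominated by C, so Row never plays it.
With A eliminated, Z is strictly dominated by X (it gives Row strictly more in every remaining row), so Column never plays it.
On the remaining 2×2 (B, C vs X, Y):
Let Row play B with probability p. Expected payoff against X: 1p + 8(1−p) = −7p + 8; against Y: 5p + 4(1−p) = p + 4.
Setting these equal: −7p + 8 = p + 4 ⇒ −8p = -4 ⇒ p = 1/2, and the value is (-7)·(1/2) + 8 = 9/2.
For Column: with q = P(X), equating B's and C's payoffs gives −4q + 5 = 4q + 4 ⇒ q = 1/8.

9/2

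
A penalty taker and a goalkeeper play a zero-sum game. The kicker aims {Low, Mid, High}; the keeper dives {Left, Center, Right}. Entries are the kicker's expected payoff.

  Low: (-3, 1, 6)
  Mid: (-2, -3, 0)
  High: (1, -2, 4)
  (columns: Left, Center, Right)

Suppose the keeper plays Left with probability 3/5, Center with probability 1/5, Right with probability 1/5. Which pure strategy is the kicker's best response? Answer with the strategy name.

High

Expected payoff of Low: (3/5)·(-3) + (1/5)·1 + (1/5)·6 = -2/5.
Expected payoff of Mid: (3/5)·(-2) + (1/5)·(-3) + (1/5)·0 = -9/5.
Expected payoff of High: (3/5)·1 + (1/5)·(-2) + (1/5)·4 = 1.
The largest is 1, so the kicker's best response is High.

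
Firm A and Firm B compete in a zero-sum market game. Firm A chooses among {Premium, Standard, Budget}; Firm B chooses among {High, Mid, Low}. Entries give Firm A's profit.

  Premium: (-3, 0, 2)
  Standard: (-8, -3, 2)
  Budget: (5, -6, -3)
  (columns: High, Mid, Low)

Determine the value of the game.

Row minima: Premium → -3, Standard → -8, Budget → -6; maximin = -3.
Column maxima: High → 5, Mid → 0, Low → 2; minimax = 0.
-3 ≠ 0, so there is no saddle point; optimal play is mixed.
Low is strictly dominated by Mid (it gives Firm A strictly more in every row), so Firm B never plays it.
With Low eliminated, Standard is strictly dominated by Premium (Premium gives Firm A strictly more in every remaining column), so Firm A never plays it.
On the remaining 2×2 (Premium, Budget vs High, Mid):
Let Firm A play Premium with probability p. Expected payoff against High: (-3)p + 5(1−p) = −8p + 5; against Mid: 0p + (-6)(1−p) = 6p − 6.
Setting these equal: −8p + 5 = 6p − 6 ⇒ −14p = -11 ⇒ p = 11/14, and the value is (-8)·(11/14) + 5 = -9/7.
For Firm B: with q = P(High), equating Premium's and Budget's payoffs gives −3q = 11q − 6 ⇒ q = 3/7.

-9/7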